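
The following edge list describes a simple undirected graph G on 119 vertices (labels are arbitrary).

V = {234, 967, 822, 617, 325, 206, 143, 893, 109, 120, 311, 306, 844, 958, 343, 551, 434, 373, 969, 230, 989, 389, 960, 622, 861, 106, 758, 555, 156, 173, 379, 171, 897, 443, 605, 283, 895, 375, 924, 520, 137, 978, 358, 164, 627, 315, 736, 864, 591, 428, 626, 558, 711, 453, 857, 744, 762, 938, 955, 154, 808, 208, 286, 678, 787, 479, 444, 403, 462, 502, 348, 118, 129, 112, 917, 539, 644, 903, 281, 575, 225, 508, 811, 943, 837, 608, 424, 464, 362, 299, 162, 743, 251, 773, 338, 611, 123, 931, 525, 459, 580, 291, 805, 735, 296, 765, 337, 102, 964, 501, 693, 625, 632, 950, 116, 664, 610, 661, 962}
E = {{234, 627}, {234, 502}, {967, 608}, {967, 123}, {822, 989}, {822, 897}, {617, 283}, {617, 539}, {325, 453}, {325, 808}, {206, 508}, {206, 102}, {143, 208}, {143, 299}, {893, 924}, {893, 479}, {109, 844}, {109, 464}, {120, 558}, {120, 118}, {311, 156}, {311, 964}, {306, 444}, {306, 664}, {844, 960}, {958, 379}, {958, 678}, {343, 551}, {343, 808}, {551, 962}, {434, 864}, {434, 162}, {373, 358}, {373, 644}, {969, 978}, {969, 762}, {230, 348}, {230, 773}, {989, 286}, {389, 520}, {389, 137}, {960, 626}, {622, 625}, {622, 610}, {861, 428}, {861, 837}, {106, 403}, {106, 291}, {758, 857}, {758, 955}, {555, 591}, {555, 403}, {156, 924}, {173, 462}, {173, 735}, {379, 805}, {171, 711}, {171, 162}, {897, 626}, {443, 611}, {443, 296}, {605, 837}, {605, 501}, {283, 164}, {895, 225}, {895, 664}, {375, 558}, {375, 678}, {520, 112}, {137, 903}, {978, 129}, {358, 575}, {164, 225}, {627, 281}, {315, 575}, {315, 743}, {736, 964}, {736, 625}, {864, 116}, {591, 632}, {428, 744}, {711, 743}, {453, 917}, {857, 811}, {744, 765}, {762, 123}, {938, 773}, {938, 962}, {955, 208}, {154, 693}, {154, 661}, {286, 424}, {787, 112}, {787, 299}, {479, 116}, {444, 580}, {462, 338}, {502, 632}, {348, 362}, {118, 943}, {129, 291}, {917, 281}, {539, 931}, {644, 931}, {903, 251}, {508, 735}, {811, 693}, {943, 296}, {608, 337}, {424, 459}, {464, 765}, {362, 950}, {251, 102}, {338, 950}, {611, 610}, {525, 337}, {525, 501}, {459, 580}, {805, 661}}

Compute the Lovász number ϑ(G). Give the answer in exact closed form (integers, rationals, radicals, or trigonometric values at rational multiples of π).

deg(225) = 2; N(225) = {895, 164}.
deg(286) = 2; N(286) = {989, 424}.
N(861) = {428, 837}, |N(861)| = 2.
Vertex 950 has 2 neighbors: 362, 338.
119-vertex 2-regular graph: this is C_{119}, the 119-cycle.
spec(A) ≈ [2.0, 1.997, 1.989, 1.975, 1.956, 1.931, 1.9, 1.865, 1.824, 1.778, 1.728, 1.672, 1.612, 1.547, 1.478, 1.405, 1.328, 1.247, 1.163, 1.075, 0.985, 0.891, 0.796, 0.698, 0.598, 0.496, 0.393, 0.289, 0.185, 0.079, -0.026, -0.132, -0.237, -0.342, -0.445, -0.547, -0.648, -0.747, -0.844, -0.938, -1.03, -1.119, -1.205, -1.288, -1.367, -1.442, -1.513, -1.58, -1.642, -1.7, -1.754, -1.802, -1.845, -1.883, -1.916, -1.944, -1.966, -1.983, -1.994, -1.999] (distinct, 3 d.p.).
−119·(-2*cos(pi/119)) / ((2)−(-2*cos(pi/119))) = 119*cos(pi/119)/(cos(pi/119) + 1) = ϑ(G).
≈ 59.4896 (to 4 d.p.).
Check 59 ≤ 119*cos(pi/119)/(cos(pi/119) + 1) ≤ 60: both strict.

119*cos(pi/119)/(cos(pi/119) + 1)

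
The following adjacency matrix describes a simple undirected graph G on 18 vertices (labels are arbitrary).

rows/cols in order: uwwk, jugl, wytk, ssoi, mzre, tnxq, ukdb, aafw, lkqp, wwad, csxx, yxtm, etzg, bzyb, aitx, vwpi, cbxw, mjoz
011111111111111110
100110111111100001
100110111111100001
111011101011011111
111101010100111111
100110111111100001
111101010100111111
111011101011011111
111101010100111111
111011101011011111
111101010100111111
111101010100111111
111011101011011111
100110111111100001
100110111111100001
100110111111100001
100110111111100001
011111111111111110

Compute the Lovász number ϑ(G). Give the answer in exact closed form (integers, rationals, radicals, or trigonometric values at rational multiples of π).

N(mjoz) = {jugl, wytk, ssoi, mzre, tnxq, ukdb, aafw, lkqp, wwad, csxx, yxtm, etzg, bzyb, aitx, vwpi, cbxw}, |N(mjoz)| = 16.
deg(yxtm) = 13; N(yxtm) = {uwwk, jugl, wytk, ssoi, tnxq, aafw, wwad, etzg, bzyb, aitx, vwpi, cbxw, mjoz}.
Vertex aitx has 11 neighbors: uwwk, ssoi, mzre, ukdb, aafw, lkqp, wwad, csxx, yxtm, etzg, mjoz.
Vertex lkqp has 13 neighbors: uwwk, jugl, wytk, ssoi, tnxq, aafw, wwad, etzg, bzyb, aitx, vwpi, cbxw, mjoz.
K_{7,5,4,2} (perfect); ϑ(G) = α(G) = max{7,5,4,2} = 7.
≈ 7.000000 (to 6 d.p.).
7 ≤ 7 ≤ 7: collapsed.

7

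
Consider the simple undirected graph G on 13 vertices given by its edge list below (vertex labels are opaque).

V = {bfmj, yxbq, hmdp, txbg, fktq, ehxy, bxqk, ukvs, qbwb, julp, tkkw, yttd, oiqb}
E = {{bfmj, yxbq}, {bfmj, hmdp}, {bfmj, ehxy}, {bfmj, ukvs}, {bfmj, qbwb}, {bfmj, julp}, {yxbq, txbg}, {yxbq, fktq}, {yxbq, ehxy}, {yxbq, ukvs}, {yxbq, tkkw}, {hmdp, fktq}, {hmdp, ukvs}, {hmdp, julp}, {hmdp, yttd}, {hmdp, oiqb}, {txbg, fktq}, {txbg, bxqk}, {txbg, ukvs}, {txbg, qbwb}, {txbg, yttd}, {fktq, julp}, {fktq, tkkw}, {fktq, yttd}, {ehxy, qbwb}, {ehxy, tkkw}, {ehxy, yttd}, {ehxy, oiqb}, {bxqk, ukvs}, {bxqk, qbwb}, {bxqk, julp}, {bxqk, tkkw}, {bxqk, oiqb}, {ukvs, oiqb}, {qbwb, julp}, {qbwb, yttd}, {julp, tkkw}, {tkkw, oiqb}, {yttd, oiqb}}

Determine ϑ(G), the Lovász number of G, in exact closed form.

N(yxbq) = {bfmj, txbg, fktq, ehxy, ukvs, tkkw}, |N(yxbq)| = 6.
Vertex bfmj has 6 neighbors: yxbq, hmdp, ehxy, ukvs, qbwb, julp.
N(qbwb) = {bfmj, txbg, ehxy, bxqk, julp, yttd}, |N(qbwb)| = 6.
deg(julp) = 6; N(julp) = {bfmj, hmdp, fktq, bxqk, qbwb, tkkw}.
Regular of degree 6 on 13 vertices: SR(13,6,2,3) — a Paley graph.
Distinct eigenvalues (to 5 d.p.): [6.0, 1.30278, -2.30278].
λ_max=6, λ_min=-sqrt(13)/2 - 1/2; ϑ = −13·λ_min/(λ_max−λ_min) = sqrt(13).
Numerically 3.605551275.

sqrt(13)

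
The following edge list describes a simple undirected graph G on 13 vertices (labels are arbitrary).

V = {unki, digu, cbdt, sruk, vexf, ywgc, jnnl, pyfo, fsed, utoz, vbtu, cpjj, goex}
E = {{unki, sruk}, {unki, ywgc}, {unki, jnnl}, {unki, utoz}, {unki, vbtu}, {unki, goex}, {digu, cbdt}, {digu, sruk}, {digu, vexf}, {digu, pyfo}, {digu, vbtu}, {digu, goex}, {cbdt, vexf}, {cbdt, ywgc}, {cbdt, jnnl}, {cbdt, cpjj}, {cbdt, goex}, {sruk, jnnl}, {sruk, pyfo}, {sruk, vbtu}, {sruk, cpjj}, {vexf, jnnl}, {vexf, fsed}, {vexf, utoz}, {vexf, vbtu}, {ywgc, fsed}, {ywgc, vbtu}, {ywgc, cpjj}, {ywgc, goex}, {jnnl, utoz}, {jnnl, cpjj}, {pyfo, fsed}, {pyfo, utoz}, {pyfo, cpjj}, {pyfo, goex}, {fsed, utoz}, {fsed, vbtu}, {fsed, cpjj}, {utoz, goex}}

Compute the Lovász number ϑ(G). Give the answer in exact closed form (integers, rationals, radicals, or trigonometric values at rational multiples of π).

sqrt(13)

deg(utoz) = 6; N(utoz) = {unki, vexf, jnnl, pyfo, fsed, goex}.
N(vbtu) = {unki, digu, sruk, vexf, ywgc, fsed}, |N(vbtu)| = 6.
Vertex unki has 6 neighbors: sruk, ywgc, jnnl, utoz, vbtu, goex.
Vertex fsed has 6 neighbors: vexf, ywgc, pyfo, utoz, vbtu, cpjj.
G on 13 vertices is 6-regular; SR(13,6,2,3) — a Paley graph.
The 3 distinct eigenvalues: [6.0, 1.3028, -2.3028].
With N=13: ϑ(G) = 13·(-(-sqrt(13)/2 - 1/2))/(6−(-sqrt(13)/2 - 1/2)) = sqrt(13).
ϑ(G) ≈ 3.60555128.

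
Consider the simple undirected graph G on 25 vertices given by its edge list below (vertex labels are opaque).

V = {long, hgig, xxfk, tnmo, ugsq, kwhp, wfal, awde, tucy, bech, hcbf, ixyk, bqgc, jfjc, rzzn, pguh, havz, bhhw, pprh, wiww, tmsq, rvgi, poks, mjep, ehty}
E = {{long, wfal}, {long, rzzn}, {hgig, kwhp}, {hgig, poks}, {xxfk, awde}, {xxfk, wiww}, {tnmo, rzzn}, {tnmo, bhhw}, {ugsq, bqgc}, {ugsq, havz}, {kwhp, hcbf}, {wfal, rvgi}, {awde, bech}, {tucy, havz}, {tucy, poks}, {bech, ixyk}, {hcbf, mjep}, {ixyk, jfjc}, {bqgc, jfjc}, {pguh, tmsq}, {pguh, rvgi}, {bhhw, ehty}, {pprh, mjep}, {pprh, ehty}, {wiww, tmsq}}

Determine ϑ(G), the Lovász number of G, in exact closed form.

25*cos(pi/25)/(cos(pi/25) + 1)

Vertex tnmo has 2 neighbors: rzzn, bhhw.
deg(poks) = 2; N(poks) = {hgig, tucy}.
Vertex tucy has 2 neighbors: havz, poks.
N(wiww) = {xxfk, tmsq}, |N(wiww)| = 2.
Regular of degree 2 on 25 vertices: connected 2-regular on 25 ⇒ C_{25}.
spec(A) ≈ [2.0, 1.93717, 1.75261, 1.45794, 1.07165, 0.61803, 0.12558, -0.37476, -0.85156, -1.27485, -1.61803, -1.85955, -1.98423] (distinct, 5 d.p.).
ϑ = −N·λ_min/(λ_max−λ_min) = −25·(-2*cos(pi/25))/(2−(-2*cos(pi/25))) = 25*cos(pi/25)/(cos(pi/25) + 1).
≈ 12.450521808 (to 9 d.p.).
Check 12 ≤ 25*cos(pi/25)/(cos(pi/25) + 1) ≤ 13: both strict.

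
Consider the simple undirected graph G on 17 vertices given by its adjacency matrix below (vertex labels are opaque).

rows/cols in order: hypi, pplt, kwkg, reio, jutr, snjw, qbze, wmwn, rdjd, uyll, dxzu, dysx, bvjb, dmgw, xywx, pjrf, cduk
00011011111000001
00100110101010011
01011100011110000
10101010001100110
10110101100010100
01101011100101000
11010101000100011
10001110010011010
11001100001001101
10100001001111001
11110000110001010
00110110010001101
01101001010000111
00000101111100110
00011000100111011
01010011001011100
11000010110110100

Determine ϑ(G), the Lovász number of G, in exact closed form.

sqrt(17)

Vertex bvjb has 8 neighbors: pplt, kwkg, jutr, wmwn, uyll, xywx, pjrf, cduk.
deg(jutr) = 8; N(jutr) = {hypi, kwkg, reio, snjw, wmwn, rdjd, bvjb, xywx}.
Vertex pplt has 8 neighbors: kwkg, snjw, qbze, rdjd, dxzu, bvjb, pjrf, cduk.
N(dysx) = {kwkg, reio, snjw, qbze, uyll, dmgw, xywx, cduk}, |N(dysx)| = 8.
8-regular, N=17; SR(17,8,3,4) — a Paley graph.
The 3 distinct eigenvalues: [8.0, 1.5616, -2.5616].
−17·(-sqrt(17)/2 - 1/2) / ((8)−(-sqrt(17)/2 - 1/2)) = sqrt(17) = ϑ(G).
Numerically 4.12310563.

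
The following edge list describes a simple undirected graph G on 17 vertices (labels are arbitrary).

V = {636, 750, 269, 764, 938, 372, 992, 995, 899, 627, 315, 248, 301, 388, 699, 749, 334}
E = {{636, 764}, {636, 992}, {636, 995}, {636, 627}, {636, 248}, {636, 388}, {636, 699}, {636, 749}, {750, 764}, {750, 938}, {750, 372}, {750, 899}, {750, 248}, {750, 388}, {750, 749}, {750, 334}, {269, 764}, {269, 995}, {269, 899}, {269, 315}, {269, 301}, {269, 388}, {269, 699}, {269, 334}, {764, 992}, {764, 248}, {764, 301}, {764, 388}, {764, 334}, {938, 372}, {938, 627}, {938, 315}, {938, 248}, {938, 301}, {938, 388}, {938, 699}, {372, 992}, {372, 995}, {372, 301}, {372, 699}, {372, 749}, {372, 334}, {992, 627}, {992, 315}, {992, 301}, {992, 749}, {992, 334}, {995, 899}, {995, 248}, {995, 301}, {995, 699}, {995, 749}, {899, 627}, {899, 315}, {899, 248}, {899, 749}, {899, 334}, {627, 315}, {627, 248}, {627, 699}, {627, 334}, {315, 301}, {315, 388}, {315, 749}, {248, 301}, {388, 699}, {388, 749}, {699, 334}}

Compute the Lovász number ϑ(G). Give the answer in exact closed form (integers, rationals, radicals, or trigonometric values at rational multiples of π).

sqrt(17)

Vertex 636 has 8 neighbors: 764, 992, 995, 627, 248, 388, 699, 749.
N(992) = {636, 764, 372, 627, 315, 301, 749, 334}, |N(992)| = 8.
Vertex 388 has 8 neighbors: 636, 750, 269, 764, 938, 315, 699, 749.
N(269) = {764, 995, 899, 315, 301, 388, 699, 334}, |N(269)| = 8.
G on 17 vertices is 8-regular; strongly regular (17,8,3,4).
A has 3 distinct eigenvalues ≈ [8.0, 1.56155, -2.56155].
ϑ = −N·λ_min/(λ_max−λ_min) = −17·(-sqrt(17)/2 - 1/2)/(8−(-sqrt(17)/2 - 1/2)) = sqrt(17).
ϑ(G) ≈ 4.1231.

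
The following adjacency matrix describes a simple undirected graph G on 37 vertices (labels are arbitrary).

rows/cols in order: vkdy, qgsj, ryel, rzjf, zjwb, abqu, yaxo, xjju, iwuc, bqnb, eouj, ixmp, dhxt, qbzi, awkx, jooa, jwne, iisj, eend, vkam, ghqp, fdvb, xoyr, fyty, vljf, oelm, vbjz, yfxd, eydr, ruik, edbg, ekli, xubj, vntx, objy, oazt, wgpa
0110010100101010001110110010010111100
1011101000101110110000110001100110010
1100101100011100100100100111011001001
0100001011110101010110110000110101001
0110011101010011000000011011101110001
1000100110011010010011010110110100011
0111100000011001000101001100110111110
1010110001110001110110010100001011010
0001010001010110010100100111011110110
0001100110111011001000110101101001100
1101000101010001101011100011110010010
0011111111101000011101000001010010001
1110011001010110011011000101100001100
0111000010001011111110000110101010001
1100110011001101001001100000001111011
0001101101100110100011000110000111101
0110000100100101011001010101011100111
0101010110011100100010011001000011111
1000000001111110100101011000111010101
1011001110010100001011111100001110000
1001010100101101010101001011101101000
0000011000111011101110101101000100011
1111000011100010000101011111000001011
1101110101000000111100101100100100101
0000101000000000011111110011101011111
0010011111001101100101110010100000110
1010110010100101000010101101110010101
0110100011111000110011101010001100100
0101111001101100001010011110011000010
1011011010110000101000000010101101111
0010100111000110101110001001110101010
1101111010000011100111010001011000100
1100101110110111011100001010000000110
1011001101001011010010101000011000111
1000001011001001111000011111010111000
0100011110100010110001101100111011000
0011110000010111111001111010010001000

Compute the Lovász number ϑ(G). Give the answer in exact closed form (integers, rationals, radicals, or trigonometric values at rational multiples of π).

deg(wgpa) = 18; N(wgpa) = {ryel, rzjf, zjwb, abqu, ixmp, qbzi, awkx, jooa, jwne, iisj, eend, fdvb, xoyr, fyty, vljf, vbjz, ruik, vntx}.
deg(eydr) = 18; N(eydr) = {qgsj, rzjf, zjwb, abqu, yaxo, bqnb, eouj, dhxt, qbzi, eend, ghqp, fyty, vljf, oelm, vbjz, ruik, edbg, oazt}.
N(xjju) = {vkdy, ryel, zjwb, abqu, bqnb, eouj, ixmp, jooa, jwne, iisj, vkam, ghqp, fyty, oelm, edbg, xubj, vntx, oazt}, |N(xjju)| = 18.
deg(edbg) = 18; N(edbg) = {ryel, zjwb, xjju, iwuc, bqnb, qbzi, awkx, jwne, eend, vkam, ghqp, vljf, yfxd, eydr, ruik, ekli, vntx, oazt}.
deg(v) = 18 for all v (|V|=37); strongly regular (37,18,8,9).
spec(A) ≈ [18.0, 2.541381, -3.541381] (distinct, 6 d.p.).
ϑ = −N·λ_min/(λ_max−λ_min) = −37·(-sqrt(37)/2 - 1/2)/(18−(-sqrt(37)/2 - 1/2)) = sqrt(37).
= 6.082763… (decimal).

sqrt(37)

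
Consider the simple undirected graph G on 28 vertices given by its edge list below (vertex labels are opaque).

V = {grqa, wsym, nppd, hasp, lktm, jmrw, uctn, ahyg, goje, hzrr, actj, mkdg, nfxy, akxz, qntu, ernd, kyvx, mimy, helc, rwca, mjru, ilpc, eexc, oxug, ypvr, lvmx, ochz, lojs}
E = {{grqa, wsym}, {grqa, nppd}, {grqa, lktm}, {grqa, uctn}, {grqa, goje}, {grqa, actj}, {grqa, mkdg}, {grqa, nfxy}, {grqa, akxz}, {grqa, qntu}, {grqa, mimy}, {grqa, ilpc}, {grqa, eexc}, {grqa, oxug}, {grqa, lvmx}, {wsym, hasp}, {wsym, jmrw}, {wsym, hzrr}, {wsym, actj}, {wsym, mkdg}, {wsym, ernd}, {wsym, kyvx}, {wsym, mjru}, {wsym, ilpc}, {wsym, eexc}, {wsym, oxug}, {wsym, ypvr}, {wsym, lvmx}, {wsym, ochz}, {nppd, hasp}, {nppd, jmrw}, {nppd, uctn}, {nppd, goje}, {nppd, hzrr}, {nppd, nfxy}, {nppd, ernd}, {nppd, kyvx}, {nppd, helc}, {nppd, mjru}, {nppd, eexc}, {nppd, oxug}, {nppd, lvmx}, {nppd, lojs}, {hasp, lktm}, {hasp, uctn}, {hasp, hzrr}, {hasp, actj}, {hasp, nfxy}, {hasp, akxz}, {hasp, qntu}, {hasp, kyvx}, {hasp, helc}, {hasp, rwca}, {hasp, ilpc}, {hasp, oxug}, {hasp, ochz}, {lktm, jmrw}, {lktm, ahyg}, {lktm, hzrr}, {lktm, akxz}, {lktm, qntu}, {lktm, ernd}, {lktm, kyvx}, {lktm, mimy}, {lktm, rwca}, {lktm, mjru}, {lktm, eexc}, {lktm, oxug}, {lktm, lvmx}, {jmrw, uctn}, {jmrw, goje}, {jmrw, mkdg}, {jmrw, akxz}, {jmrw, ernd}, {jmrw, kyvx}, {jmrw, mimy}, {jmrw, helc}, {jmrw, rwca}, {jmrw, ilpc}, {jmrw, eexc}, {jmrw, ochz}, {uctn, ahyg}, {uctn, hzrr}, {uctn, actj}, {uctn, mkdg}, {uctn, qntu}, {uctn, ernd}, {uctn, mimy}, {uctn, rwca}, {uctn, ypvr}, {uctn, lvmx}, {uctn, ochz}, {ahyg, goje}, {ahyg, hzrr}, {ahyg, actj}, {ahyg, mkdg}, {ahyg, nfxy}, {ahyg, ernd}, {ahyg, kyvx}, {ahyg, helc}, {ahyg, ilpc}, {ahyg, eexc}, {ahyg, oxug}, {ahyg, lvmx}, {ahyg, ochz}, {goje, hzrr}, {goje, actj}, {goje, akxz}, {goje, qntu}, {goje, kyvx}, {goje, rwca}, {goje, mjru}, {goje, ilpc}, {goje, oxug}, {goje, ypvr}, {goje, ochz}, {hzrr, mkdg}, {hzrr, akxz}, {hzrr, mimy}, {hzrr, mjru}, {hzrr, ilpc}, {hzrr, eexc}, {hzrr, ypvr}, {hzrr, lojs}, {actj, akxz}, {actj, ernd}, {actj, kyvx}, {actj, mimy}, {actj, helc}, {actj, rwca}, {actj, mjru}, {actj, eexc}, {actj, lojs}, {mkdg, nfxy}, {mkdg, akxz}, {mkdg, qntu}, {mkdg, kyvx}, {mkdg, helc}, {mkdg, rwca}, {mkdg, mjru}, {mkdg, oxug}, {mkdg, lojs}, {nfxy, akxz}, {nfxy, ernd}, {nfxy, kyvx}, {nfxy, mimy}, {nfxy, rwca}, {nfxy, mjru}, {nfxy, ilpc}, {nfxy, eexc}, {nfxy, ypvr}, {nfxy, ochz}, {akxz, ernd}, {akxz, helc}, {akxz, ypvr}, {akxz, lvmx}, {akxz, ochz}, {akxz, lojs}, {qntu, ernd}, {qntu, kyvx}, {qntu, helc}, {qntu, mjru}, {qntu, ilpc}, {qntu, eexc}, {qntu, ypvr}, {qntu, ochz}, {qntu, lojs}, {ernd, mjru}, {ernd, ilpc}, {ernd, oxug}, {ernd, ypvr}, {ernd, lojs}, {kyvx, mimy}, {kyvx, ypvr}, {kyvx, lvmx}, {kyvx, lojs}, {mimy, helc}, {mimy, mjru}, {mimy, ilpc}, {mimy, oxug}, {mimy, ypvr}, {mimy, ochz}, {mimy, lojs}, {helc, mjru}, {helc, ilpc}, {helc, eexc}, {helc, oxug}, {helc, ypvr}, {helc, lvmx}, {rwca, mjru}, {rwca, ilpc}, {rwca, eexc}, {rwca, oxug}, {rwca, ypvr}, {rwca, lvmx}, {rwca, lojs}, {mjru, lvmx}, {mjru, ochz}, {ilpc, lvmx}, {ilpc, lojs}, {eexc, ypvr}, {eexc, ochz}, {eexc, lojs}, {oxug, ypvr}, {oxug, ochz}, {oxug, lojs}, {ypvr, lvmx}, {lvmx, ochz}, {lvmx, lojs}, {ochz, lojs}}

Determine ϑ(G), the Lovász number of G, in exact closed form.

deg(goje) = 15; N(goje) = {grqa, nppd, jmrw, ahyg, hzrr, actj, akxz, qntu, kyvx, rwca, mjru, ilpc, oxug, ypvr, ochz}.
N(lojs) = {nppd, hzrr, actj, mkdg, akxz, qntu, ernd, kyvx, mimy, rwca, ilpc, eexc, oxug, lvmx, ochz}, |N(lojs)| = 15.
deg(nfxy) = 15; N(nfxy) = {grqa, nppd, hasp, ahyg, mkdg, akxz, ernd, kyvx, mimy, rwca, mjru, ilpc, eexc, ypvr, ochz}.
Vertex eexc has 15 neighbors: grqa, wsym, nppd, lktm, jmrw, ahyg, hzrr, actj, nfxy, qntu, helc, rwca, ypvr, ochz, lojs.
28-vertex 15-regular graph: Kneser K(8,2) on C(8,2)=28 vertices.
A has 3 distinct eigenvalues ≈ [15.0, 1.0, -5.0].
λ_max=15, λ_min=-5; ϑ = −28·λ_min/(λ_max−λ_min) = 7.
Numerically 7.00000000.

7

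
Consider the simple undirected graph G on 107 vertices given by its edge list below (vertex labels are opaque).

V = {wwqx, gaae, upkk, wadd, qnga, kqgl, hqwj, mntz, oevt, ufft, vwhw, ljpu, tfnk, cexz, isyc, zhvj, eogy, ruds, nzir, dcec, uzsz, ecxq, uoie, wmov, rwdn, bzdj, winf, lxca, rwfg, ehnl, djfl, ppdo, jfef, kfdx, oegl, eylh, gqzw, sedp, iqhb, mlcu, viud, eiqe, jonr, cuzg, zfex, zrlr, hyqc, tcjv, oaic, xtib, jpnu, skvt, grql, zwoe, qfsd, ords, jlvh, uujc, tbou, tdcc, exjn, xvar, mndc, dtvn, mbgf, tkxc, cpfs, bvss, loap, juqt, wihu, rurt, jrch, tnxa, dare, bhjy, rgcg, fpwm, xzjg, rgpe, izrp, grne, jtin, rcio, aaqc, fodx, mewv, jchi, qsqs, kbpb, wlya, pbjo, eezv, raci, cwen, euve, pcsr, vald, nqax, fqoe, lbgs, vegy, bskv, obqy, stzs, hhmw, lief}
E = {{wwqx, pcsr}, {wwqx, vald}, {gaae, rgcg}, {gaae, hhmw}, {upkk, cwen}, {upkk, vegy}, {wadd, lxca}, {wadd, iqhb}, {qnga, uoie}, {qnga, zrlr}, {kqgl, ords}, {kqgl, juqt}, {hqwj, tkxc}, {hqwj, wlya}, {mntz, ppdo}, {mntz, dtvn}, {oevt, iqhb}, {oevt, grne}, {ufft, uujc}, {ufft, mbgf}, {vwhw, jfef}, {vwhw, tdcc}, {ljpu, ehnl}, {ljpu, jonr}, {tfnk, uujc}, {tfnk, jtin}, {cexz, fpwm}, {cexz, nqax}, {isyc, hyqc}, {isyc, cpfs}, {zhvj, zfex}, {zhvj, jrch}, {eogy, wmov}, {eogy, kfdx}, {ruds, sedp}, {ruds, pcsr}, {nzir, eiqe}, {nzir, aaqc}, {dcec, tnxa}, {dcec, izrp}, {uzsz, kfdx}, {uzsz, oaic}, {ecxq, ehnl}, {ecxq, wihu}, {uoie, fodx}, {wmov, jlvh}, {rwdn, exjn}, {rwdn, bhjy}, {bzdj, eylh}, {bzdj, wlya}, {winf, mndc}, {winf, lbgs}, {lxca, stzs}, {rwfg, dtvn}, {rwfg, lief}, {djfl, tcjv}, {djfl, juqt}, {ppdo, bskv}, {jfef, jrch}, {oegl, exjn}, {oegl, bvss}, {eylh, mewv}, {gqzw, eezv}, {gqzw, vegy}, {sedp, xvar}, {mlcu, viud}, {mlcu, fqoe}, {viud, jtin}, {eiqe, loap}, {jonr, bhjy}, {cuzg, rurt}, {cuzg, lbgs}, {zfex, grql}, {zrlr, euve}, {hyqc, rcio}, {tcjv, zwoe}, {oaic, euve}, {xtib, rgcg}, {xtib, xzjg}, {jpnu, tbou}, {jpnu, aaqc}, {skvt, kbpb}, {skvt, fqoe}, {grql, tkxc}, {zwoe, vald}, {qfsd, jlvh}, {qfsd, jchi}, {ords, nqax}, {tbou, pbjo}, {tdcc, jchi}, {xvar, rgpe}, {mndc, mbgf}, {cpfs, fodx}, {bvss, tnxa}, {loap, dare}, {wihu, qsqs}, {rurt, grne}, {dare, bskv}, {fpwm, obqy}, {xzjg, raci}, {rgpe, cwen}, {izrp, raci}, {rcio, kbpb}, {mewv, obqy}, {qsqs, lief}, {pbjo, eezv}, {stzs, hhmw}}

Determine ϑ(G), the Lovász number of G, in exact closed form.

N(bhjy) = {rwdn, jonr}, |N(bhjy)| = 2.
N(gqzw) = {eezv, vegy}, |N(gqzw)| = 2.
deg(fodx) = 2; N(fodx) = {uoie, cpfs}.
deg(iqhb) = 2; N(iqhb) = {wadd, oevt}.
G on 107 vertices is 2-regular; connected 2-regular on 107 ⇒ C_{107}.
Distinct eigenvalues (to 3 d.p.): [2.0, 1.997, 1.986, 1.969, 1.945, 1.914, 1.877, 1.833, 1.783, 1.727, 1.665, 1.597, 1.524, 1.445, 1.361, 1.273, 1.18, 1.084, 0.983, 0.879, 0.772, 0.663, 0.551, 0.437, 0.322, 0.205, 0.088, -0.029, -0.147, -0.263, -0.379, -0.494, -0.607, -0.718, -0.826, -0.931, -1.034, -1.132, -1.227, -1.318, -1.404, -1.485, -1.561, -1.632, -1.697, -1.756, -1.809, -1.856, -1.897, -1.931, -1.958, -1.978, -1.992, -1.999].
Lovász: ϑ = −107(-2*cos(pi/107))/(2+-(-1)*2*cos(pi/107)) = 107*cos(pi/107)/(cos(pi/107) + 1).
Numerically 53.48846843.
Lovász sandwich 53 ≤ 107*cos(pi/107)/(cos(pi/107) + 1) ≤ 54: both strict.

107*cos(pi/107)/(cos(pi/107) + 1)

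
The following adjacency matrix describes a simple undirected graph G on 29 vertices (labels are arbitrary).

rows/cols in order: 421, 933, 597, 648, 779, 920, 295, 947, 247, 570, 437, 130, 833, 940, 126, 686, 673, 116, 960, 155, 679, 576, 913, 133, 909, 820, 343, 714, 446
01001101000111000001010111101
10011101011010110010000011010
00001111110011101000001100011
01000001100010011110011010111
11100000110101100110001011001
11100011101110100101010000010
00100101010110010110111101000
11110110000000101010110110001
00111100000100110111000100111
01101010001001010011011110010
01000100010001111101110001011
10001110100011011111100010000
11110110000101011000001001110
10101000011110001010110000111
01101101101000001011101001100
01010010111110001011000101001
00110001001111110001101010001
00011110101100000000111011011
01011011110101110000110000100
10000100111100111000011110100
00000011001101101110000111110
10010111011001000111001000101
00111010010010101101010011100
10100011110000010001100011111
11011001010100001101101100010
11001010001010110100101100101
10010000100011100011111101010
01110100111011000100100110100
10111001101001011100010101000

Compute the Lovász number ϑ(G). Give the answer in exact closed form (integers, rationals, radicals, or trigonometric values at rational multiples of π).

N(295) = {597, 920, 947, 570, 130, 833, 686, 116, 960, 679, 576, 913, 133, 820}, |N(295)| = 14.
Vertex 446 has 14 neighbors: 421, 597, 648, 779, 947, 247, 437, 940, 686, 673, 116, 576, 133, 820.
N(833) = {421, 933, 597, 648, 920, 295, 130, 940, 686, 673, 913, 820, 343, 714}, |N(833)| = 14.
N(779) = {421, 933, 597, 247, 570, 130, 940, 126, 116, 960, 913, 909, 820, 446}, |N(779)| = 14.
deg(v) = 14 for all v (|V|=29); SR(29,14,6,7) — a Paley graph.
A has 3 distinct eigenvalues ≈ [14.0, 2.193, -3.193].
With N=29: ϑ(G) = 29·(-(-sqrt(29)/2 - 1/2))/(14−(-sqrt(29)/2 - 1/2)) = sqrt(29).
= 5.3851648… (decimal).

sqrt(29)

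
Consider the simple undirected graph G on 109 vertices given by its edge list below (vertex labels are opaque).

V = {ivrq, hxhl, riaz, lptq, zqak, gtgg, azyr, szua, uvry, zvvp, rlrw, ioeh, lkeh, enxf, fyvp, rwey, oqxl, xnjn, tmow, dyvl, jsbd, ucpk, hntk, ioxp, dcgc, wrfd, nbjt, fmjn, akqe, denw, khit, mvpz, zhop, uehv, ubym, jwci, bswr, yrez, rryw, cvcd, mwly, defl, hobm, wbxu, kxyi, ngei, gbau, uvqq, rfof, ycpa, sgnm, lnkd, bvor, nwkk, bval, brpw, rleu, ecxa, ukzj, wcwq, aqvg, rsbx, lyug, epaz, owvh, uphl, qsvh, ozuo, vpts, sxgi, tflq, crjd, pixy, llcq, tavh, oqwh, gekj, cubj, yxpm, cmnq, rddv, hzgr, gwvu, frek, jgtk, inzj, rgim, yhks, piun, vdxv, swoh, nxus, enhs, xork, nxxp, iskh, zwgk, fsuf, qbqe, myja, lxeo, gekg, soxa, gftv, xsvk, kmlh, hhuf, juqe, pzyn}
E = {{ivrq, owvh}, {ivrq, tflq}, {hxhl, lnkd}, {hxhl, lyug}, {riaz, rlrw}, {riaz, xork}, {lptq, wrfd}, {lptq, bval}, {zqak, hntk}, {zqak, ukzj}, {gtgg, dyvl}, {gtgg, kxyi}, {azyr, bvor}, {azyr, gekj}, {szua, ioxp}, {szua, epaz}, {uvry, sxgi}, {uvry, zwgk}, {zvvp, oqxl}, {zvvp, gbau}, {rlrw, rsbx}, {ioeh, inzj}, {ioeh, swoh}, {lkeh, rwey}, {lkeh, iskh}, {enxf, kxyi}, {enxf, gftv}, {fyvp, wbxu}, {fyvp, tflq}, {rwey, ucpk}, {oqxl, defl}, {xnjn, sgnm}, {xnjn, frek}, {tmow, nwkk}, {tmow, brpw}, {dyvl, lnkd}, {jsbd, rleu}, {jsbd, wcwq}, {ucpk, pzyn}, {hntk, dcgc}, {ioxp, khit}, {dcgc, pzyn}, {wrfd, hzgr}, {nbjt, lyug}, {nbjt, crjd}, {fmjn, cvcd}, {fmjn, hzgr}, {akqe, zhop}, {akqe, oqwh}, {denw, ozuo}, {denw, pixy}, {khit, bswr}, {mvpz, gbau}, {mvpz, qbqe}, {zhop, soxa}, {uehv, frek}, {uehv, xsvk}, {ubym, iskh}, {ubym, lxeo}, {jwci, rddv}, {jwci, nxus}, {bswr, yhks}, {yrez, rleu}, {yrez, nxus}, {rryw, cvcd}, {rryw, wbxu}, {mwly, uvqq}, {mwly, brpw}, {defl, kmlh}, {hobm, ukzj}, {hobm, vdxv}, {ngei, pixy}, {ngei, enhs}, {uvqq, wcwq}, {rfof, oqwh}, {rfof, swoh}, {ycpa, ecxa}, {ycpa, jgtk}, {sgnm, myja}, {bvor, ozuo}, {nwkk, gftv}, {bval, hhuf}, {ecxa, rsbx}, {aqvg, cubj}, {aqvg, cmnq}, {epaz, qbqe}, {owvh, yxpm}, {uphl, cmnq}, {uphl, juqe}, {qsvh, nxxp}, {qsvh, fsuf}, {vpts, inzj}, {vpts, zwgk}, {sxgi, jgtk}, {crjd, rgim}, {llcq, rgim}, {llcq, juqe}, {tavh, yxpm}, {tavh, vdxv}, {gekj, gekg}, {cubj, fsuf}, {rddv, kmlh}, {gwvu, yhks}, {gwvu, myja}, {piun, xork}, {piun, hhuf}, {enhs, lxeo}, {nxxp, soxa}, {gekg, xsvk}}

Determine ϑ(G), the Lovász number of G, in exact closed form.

109*cos(pi/109)/(cos(pi/109) + 1)

N(sxgi) = {uvry, jgtk}, |N(sxgi)| = 2.
N(denw) = {ozuo, pixy}, |N(denw)| = 2.
deg(kxyi) = 2; N(kxyi) = {gtgg, enxf}.
Vertex mvpz has 2 neighbors: gbau, qbqe.
2-regular, N=109; a single 109-cycle (edge-transitive).
Distinct eigenvalues (to 5 d.p.): [2.0, 1.99668, 1.98672, 1.97017, 1.94707, 1.9175, 1.88157, 1.83938, 1.79108, 1.73683, 1.67682, 1.61123, 1.54029, 1.46424, 1.38332, 1.2978, 1.20797, 1.11413, 1.01659, 0.91568, 0.81172, 0.70506, 0.59606, 0.48509, 0.3725, 0.25867, 0.14399, 0.02882, -0.08644, -0.20141, -0.31572, -0.42897, -0.5408, -0.65083, -0.7587, -0.86406, -0.96654, -1.06581, -1.16154, -1.25341, -1.34111, -1.42437, -1.50289, -1.57642, -1.64471, -1.70754, -1.76469, -1.81598, -1.86125, -1.90032, -1.93309, -1.95943, -1.97927, -1.99253, -1.99917].
Lovász (edge-transitive): ϑ = −109·(-2*cos(pi/109))/((2)−(-2*cos(pi/109))) = 109*cos(pi/109)/(cos(pi/109) + 1).
Numerically 54.48868008.
54 ≤ 109*cos(pi/109)/(cos(pi/109) + 1) ≤ 55: both strict.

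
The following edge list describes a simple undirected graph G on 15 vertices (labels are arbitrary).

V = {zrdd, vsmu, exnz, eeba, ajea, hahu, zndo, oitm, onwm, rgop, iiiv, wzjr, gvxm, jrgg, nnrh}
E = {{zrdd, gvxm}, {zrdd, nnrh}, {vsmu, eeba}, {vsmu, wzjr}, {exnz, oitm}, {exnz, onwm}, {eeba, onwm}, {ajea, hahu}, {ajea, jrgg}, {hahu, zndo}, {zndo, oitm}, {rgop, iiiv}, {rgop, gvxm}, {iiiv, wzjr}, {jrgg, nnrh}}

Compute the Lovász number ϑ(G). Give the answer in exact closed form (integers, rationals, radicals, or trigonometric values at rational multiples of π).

15*cos(pi/15)/(cos(pi/15) + 1)

N(vsmu) = {eeba, wzjr}, |N(vsmu)| = 2.
deg(hahu) = 2; N(hahu) = {ajea, zndo}.
deg(nnrh) = 2; N(nnrh) = {zrdd, jrgg}.
deg(oitm) = 2; N(oitm) = {exnz, zndo}.
Every vertex has degree 2 (N=15); this is C_{15}, the 15-cycle.
Distinct eigenvalues (to 5 d.p.): [2.0, 1.82709, 1.33826, 0.61803, -0.20906, -1.0, -1.61803, -1.9563].
Lovász: ϑ = −15(-2*cos(pi/15))/(2+-(-1)*2*cos(pi/15)) = 15*cos(pi/15)/(cos(pi/15) + 1).
ϑ(G) ≈ 7.41714825.
α=7, χ(Ḡ)=8; ϑ=15*cos(pi/15)/(cos(pi/15) + 1) lies between (both strict).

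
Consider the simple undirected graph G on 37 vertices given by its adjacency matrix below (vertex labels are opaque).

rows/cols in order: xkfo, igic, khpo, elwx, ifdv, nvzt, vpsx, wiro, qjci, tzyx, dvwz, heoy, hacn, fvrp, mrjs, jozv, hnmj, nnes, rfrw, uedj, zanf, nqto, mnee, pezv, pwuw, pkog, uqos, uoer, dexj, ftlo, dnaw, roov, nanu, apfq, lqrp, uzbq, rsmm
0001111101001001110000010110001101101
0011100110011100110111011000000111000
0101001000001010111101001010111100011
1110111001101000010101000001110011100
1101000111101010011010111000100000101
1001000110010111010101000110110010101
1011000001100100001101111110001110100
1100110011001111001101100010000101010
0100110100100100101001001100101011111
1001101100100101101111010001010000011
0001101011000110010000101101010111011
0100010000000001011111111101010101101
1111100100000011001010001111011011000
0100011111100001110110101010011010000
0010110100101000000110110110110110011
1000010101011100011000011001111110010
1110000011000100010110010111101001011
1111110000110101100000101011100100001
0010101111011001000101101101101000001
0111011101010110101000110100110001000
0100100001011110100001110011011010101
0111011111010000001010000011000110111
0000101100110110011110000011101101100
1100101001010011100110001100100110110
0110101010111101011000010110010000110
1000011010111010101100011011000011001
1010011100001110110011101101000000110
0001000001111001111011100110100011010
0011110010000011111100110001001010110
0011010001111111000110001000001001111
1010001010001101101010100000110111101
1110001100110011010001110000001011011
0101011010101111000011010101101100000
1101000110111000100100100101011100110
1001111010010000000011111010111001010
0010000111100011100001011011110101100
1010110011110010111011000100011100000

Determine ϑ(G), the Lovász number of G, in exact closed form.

sqrt(37)

Vertex vpsx has 18 neighbors: xkfo, khpo, elwx, tzyx, dvwz, fvrp, rfrw, uedj, nqto, mnee, pezv, pwuw, pkog, uqos, dnaw, roov, nanu, lqrp.
N(khpo) = {igic, elwx, vpsx, hacn, mrjs, hnmj, nnes, rfrw, uedj, nqto, pwuw, uqos, dexj, ftlo, dnaw, roov, uzbq, rsmm}, |N(khpo)| = 18.
deg(apfq) = 18; N(apfq) = {xkfo, igic, elwx, wiro, qjci, dvwz, heoy, hacn, hnmj, uedj, mnee, pkog, uoer, ftlo, dnaw, roov, lqrp, uzbq}.
Vertex uqos has 18 neighbors: xkfo, khpo, nvzt, vpsx, wiro, hacn, fvrp, mrjs, hnmj, nnes, zanf, nqto, mnee, pwuw, pkog, uoer, lqrp, uzbq.
Every vertex has degree 18 (N=37); strongly regular (37,18,8,9).
Distinct eigenvalues (to 5 d.p.): [18.0, 2.54138, -3.54138].
Lovász (edge-transitive): ϑ = −37·(-sqrt(37)/2 - 1/2)/((18)−(-sqrt(37)/2 - 1/2)) = sqrt(37).
ϑ(G) ≈ 6.082763.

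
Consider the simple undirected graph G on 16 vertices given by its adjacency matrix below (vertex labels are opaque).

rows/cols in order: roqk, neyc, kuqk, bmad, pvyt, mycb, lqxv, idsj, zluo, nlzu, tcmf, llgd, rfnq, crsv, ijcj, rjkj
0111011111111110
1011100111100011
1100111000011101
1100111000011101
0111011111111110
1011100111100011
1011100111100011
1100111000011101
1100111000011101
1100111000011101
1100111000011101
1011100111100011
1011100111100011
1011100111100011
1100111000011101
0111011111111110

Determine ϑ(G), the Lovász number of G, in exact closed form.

7

N(mycb) = {roqk, kuqk, bmad, pvyt, idsj, zluo, nlzu, tcmf, ijcj, rjkj}, |N(mycb)| = 10.
deg(neyc) = 10; N(neyc) = {roqk, kuqk, bmad, pvyt, idsj, zluo, nlzu, tcmf, ijcj, rjkj}.
N(lqxv) = {roqk, kuqk, bmad, pvyt, idsj, zluo, nlzu, tcmf, ijcj, rjkj}, |N(lqxv)| = 10.
deg(rfnq) = 10; N(rfnq) = {roqk, kuqk, bmad, pvyt, idsj, zluo, nlzu, tcmf, ijcj, rjkj}.
3 parts of sizes [7, 6, 3]; α(G) = 7 = ϑ (perfect).
ϑ(G) ≈ 7.00000.
Sandwich: α(G)=7 ≤ ϑ(G)=7 ≤ χ(Ḡ)=7 (collapsed).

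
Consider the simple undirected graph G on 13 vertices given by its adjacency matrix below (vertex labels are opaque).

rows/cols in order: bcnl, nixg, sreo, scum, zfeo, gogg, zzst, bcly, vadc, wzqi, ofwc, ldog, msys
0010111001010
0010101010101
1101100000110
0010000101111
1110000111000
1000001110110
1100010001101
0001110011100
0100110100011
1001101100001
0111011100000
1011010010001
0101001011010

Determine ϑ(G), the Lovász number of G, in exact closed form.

deg(msys) = 6; N(msys) = {nixg, scum, zzst, vadc, wzqi, ldog}.
deg(vadc) = 6; N(vadc) = {nixg, zfeo, gogg, bcly, ldog, msys}.
deg(bcnl) = 6; N(bcnl) = {sreo, zfeo, gogg, zzst, wzqi, ldog}.
N(bcly) = {scum, zfeo, gogg, vadc, wzqi, ofwc}, |N(bcly)| = 6.
Regular of degree 6 on 13 vertices: Paley(13): SR with (k,λ,μ)=(6,2,3).
spec(A) ≈ [6.0, 1.3028, -2.3028] (distinct, 4 d.p.).
Lovász: ϑ = −13(-sqrt(13)/2 - 1/2)/(6+-(-sqrt(13)/2 - 1/2)) = sqrt(13).
= 3.6056… (decimal).

sqrt(13)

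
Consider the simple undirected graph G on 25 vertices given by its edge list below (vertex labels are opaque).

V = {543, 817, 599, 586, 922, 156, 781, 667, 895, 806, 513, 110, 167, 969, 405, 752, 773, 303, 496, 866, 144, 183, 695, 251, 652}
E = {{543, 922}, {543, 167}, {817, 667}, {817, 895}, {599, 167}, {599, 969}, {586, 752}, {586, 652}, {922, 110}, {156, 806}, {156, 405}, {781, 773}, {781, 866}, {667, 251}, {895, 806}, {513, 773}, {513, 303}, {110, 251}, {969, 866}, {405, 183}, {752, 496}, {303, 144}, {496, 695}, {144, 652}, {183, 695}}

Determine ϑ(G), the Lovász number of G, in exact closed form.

25*cos(pi/25)/(cos(pi/25) + 1)

deg(667) = 2; N(667) = {817, 251}.
deg(969) = 2; N(969) = {599, 866}.
deg(586) = 2; N(586) = {752, 652}.
Vertex 513 has 2 neighbors: 773, 303.
G on 25 vertices is 2-regular; a single 25-cycle (edge-transitive).
A has 13 distinct eigenvalues ≈ [2.0, 1.937166, 1.752613, 1.457937, 1.071654, 0.618034, 0.125581, -0.374763, -0.851559, -1.274848, -1.618034, -1.859553, -1.984229].
−25·(-2*cos(pi/25)) / ((2)−(-2*cos(pi/25))) = 25*cos(pi/25)/(cos(pi/25) + 1) = ϑ(G).
≈ 12.4505218 (to 7 d.p.).
α=12, χ(Ḡ)=13; ϑ=25*cos(pi/25)/(cos(pi/25) + 1) lies between (both strict).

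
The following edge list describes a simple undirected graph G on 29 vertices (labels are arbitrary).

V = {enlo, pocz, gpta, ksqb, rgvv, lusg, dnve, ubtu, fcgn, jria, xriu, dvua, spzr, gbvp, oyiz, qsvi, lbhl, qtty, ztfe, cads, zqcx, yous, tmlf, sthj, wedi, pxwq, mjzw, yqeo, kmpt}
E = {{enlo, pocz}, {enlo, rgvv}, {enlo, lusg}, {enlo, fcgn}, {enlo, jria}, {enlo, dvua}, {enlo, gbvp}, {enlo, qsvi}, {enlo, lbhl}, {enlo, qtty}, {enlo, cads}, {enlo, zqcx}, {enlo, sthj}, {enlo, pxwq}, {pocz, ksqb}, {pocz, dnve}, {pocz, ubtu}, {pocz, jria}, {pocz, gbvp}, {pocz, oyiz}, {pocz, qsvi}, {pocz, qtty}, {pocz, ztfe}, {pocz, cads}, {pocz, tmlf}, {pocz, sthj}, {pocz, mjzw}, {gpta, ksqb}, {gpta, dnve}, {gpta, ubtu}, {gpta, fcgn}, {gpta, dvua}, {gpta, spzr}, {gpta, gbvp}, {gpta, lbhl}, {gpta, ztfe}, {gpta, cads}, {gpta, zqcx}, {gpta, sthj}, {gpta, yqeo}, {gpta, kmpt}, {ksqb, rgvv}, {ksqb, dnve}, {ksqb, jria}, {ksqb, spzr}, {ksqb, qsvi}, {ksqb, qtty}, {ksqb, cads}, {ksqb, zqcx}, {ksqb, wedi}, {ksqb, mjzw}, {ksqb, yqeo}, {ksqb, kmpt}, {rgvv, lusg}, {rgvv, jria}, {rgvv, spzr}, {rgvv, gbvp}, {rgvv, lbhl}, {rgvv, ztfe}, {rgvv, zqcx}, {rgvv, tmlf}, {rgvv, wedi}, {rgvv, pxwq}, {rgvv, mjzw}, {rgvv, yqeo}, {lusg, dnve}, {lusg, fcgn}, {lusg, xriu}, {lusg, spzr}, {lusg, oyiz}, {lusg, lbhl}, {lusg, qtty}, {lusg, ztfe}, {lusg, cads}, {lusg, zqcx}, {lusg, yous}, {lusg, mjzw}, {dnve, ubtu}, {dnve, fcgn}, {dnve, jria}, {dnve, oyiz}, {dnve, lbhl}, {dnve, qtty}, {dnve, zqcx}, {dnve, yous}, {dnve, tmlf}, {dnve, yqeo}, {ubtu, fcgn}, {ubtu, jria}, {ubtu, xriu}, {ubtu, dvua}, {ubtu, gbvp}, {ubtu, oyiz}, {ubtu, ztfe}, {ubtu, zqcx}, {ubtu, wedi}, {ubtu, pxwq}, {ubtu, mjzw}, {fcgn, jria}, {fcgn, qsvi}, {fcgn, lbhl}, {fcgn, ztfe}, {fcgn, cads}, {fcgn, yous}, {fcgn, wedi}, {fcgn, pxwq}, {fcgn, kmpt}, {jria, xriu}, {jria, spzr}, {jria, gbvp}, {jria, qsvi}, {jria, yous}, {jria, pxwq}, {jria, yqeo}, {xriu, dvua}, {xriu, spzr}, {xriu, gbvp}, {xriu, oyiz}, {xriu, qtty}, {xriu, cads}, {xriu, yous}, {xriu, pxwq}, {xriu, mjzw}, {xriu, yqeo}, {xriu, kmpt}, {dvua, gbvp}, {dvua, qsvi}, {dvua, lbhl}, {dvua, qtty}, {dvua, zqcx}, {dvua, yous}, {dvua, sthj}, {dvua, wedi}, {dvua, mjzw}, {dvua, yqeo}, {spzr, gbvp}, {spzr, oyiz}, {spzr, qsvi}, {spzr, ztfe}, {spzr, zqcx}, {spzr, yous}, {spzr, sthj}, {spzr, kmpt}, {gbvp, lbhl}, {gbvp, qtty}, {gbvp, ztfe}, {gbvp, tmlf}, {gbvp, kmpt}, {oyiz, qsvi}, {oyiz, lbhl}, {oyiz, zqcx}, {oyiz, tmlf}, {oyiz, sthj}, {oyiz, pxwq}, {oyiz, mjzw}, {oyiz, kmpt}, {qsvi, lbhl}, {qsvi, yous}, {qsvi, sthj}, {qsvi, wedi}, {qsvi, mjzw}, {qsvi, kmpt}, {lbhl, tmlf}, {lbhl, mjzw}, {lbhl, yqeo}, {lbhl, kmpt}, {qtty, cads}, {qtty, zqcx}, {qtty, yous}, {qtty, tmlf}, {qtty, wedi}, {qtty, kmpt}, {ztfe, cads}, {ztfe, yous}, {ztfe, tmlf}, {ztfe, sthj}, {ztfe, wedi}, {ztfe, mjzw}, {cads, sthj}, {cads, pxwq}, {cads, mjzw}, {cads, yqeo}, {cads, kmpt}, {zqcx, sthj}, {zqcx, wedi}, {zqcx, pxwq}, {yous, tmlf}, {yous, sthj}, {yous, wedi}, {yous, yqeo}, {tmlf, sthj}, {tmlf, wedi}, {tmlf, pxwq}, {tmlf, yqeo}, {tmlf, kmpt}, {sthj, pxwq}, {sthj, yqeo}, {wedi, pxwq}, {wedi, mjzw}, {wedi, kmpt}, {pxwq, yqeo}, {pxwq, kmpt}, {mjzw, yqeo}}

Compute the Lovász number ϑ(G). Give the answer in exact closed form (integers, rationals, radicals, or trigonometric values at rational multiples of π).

N(cads) = {enlo, pocz, gpta, ksqb, lusg, fcgn, xriu, qtty, ztfe, sthj, pxwq, mjzw, yqeo, kmpt}, |N(cads)| = 14.
N(tmlf) = {pocz, rgvv, dnve, gbvp, oyiz, lbhl, qtty, ztfe, yous, sthj, wedi, pxwq, yqeo, kmpt}, |N(tmlf)| = 14.
Vertex gpta has 14 neighbors: ksqb, dnve, ubtu, fcgn, dvua, spzr, gbvp, lbhl, ztfe, cads, zqcx, sthj, yqeo, kmpt.
deg(sthj) = 14; N(sthj) = {enlo, pocz, gpta, dvua, spzr, oyiz, qsvi, ztfe, cads, zqcx, yous, tmlf, pxwq, yqeo}.
Every vertex has degree 14 (N=29); Paley(29): SR with (k,λ,μ)=(14,6,7).
Distinct eigenvalues (to 6 d.p.): [14.0, 2.192582, -3.192582].
Lovász: ϑ = −29(-sqrt(29)/2 - 1/2)/(14+-(-sqrt(29)/2 - 1/2)) = sqrt(29).
≈ 5.38516481 (to 8 d.p.).

sqrt(29)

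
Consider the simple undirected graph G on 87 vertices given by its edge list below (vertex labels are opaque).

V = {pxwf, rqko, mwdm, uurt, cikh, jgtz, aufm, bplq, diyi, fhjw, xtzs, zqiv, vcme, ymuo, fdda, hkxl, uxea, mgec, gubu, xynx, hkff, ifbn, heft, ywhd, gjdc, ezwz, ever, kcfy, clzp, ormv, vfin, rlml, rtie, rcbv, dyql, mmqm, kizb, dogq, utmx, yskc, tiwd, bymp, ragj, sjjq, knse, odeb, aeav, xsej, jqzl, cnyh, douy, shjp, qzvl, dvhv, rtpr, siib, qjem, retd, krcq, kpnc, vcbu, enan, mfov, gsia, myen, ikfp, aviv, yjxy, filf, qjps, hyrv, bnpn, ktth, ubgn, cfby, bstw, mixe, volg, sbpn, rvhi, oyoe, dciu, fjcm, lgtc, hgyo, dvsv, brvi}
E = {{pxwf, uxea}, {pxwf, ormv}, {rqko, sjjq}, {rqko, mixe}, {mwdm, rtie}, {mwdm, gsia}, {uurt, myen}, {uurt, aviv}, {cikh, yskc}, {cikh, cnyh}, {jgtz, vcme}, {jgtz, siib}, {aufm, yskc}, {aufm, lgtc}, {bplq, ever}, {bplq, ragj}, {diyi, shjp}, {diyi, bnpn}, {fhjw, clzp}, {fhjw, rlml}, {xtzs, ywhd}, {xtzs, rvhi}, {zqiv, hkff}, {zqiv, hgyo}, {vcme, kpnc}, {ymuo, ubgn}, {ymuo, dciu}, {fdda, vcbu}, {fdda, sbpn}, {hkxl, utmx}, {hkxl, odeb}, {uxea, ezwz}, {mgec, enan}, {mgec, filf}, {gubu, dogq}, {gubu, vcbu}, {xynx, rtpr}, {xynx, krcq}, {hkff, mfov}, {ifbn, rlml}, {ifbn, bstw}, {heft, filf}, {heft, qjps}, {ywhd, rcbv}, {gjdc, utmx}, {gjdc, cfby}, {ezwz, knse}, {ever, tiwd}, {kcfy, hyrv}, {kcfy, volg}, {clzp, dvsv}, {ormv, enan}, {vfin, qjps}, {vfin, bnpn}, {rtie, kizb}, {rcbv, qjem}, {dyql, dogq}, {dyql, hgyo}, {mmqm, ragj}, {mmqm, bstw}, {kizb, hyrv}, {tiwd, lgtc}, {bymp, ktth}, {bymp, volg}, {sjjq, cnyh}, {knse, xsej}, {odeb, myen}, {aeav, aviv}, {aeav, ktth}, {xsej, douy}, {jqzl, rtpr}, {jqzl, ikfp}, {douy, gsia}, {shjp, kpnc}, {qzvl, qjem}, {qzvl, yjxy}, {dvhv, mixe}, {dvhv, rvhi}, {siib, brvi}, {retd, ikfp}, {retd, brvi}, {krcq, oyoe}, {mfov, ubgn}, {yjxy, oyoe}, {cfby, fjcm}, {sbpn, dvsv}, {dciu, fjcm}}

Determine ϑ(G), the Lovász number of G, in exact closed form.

87*cos(pi/87)/(cos(pi/87) + 1)

N(dvhv) = {mixe, rvhi}, |N(dvhv)| = 2.
deg(rvhi) = 2; N(rvhi) = {xtzs, dvhv}.
deg(vcme) = 2; N(vcme) = {jgtz, kpnc}.
N(mwdm) = {rtie, gsia}, |N(mwdm)| = 2.
deg(v) = 2 for all v (|V|=87); the odd cycle C_{87}.
spec(A) ≈ [2.0, 1.994786, 1.979173, 1.953241, 1.917126, 1.871016, 1.815151, 1.749823, 1.675372, 1.592186, 1.5007, 1.401389, 1.294773, 1.181406, 1.061879, 0.936817, 0.80687, 0.672717, 0.535057, 0.394607, 0.252099, 0.108278, -0.036108, -0.180306, -0.323564, -0.465135, -0.604281, -0.740276, -0.872412, -1.0, -1.122374, -1.238897, -1.34896, -1.451991, -1.547452, -1.634845, -1.713714, -1.78365, -1.844286, -1.895306, -1.936446, -1.96749, -1.988276, -1.998696] (distinct, 6 d.p.).
With N=87: ϑ(G) = 87·(-(-1)*2*cos(pi/87))/(2−(-2*cos(pi/87))) = 87*cos(pi/87)/(cos(pi/87) + 1).
= 43.4858165… (decimal).
Lovász sandwich 43 ≤ 87*cos(pi/87)/(cos(pi/87) + 1) ≤ 44: both strict.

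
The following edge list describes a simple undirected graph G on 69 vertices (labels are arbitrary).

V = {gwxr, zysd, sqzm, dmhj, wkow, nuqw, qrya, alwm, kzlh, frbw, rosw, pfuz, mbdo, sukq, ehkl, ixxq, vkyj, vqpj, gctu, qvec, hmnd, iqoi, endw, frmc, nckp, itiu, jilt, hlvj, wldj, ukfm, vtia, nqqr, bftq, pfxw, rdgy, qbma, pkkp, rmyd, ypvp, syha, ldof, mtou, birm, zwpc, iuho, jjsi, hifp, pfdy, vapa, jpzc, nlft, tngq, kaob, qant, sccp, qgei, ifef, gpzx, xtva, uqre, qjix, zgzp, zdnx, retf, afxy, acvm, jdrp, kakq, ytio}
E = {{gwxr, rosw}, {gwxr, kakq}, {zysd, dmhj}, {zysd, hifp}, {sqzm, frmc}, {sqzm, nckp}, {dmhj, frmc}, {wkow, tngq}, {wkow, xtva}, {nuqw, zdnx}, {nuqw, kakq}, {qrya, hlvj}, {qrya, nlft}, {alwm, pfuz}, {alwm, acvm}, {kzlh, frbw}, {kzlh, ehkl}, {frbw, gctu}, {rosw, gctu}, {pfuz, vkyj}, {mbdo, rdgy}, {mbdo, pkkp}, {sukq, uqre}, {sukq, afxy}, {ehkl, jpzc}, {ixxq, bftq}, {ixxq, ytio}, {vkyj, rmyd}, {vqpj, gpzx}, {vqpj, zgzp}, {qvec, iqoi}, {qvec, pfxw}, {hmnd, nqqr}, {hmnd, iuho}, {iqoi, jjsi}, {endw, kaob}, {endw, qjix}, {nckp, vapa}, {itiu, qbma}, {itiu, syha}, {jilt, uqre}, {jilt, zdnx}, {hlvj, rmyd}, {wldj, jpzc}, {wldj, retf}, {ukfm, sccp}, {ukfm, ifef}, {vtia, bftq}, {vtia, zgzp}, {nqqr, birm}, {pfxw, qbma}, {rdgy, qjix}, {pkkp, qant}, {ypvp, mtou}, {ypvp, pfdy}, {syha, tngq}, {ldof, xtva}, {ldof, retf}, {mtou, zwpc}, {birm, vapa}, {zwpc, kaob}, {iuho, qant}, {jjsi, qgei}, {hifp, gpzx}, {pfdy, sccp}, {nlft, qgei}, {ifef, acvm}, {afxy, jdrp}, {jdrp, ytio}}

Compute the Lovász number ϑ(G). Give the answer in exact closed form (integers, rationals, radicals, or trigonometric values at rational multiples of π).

Vertex uqre has 2 neighbors: sukq, jilt.
Vertex ifef has 2 neighbors: ukfm, acvm.
N(vqpj) = {gpzx, zgzp}, |N(vqpj)| = 2.
N(rdgy) = {mbdo, qjix}, |N(rdgy)| = 2.
G on 69 vertices is 2-regular; this is C_{69}, the 69-cycle.
A has 35 distinct eigenvalues ≈ [2.0, 1.99171, 1.96692, 1.92583, 1.86879, 1.79626, 1.70884, 1.60726, 1.49237, 1.36511, 1.22653, 1.0778, 0.92013, 0.75484, 0.58329, 0.40691, 0.22716, 0.04553, -0.13648, -0.31737, -0.49562, -0.66976, -0.83835, -1.0, -1.15336, -1.29716, -1.43022, -1.55142, -1.65977, -1.75437, -1.83442, -1.89928, -1.9484, -1.98137, -1.99793].
ϑ = −N·λ_min/(λ_max−λ_min) = −69·(-2*cos(pi/69))/(2−(-2*cos(pi/69))) = 69*cos(pi/69)/(cos(pi/69) + 1).
ϑ(G) ≈ 34.48211410.
α=34, χ(Ḡ)=35; ϑ=69*cos(pi/69)/(cos(pi/69) + 1) lies between (both strict).

69*cos(pi/69)/(cos(pi/69) + 1)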